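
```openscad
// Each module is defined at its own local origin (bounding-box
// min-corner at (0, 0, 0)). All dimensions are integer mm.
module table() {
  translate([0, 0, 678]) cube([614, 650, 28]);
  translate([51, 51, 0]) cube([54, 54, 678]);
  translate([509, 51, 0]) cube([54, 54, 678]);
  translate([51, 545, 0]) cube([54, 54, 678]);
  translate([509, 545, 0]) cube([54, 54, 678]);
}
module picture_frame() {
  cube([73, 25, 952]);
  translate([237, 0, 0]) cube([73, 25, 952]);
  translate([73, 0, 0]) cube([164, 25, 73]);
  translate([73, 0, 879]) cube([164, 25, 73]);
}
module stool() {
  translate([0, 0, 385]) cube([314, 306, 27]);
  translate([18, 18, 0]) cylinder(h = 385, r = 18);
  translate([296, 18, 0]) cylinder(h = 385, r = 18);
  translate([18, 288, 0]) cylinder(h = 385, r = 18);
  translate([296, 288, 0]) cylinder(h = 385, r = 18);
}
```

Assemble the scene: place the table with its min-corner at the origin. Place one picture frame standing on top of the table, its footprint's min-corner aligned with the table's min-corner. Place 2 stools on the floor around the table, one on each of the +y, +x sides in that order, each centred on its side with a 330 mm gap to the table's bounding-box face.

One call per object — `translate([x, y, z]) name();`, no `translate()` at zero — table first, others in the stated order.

table();
translate([0, 0, 706]) picture_frame();
translate([150, 980, 0]) stool();
translate([944, 172, 0]) stool();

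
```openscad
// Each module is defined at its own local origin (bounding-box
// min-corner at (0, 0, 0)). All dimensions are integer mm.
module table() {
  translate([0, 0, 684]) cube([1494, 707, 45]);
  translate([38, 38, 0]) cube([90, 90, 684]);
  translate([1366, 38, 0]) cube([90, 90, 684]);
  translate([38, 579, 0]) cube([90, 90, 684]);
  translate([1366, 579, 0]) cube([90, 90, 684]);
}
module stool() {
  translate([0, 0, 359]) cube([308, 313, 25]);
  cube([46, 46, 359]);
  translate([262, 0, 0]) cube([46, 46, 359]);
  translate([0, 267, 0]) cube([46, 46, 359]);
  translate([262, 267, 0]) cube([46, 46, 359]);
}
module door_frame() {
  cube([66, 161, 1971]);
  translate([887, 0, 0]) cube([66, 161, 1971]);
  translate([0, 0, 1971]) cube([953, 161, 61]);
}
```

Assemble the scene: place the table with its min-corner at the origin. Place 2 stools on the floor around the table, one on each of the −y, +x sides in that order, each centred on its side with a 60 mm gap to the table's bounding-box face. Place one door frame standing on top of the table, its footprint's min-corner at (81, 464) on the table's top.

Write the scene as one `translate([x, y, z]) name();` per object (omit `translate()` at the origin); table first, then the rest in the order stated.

table();
translate([593, -373, 0]) stool();
translate([1554, 197, 0]) stool();
translate([81, 464, 729]) door_frame();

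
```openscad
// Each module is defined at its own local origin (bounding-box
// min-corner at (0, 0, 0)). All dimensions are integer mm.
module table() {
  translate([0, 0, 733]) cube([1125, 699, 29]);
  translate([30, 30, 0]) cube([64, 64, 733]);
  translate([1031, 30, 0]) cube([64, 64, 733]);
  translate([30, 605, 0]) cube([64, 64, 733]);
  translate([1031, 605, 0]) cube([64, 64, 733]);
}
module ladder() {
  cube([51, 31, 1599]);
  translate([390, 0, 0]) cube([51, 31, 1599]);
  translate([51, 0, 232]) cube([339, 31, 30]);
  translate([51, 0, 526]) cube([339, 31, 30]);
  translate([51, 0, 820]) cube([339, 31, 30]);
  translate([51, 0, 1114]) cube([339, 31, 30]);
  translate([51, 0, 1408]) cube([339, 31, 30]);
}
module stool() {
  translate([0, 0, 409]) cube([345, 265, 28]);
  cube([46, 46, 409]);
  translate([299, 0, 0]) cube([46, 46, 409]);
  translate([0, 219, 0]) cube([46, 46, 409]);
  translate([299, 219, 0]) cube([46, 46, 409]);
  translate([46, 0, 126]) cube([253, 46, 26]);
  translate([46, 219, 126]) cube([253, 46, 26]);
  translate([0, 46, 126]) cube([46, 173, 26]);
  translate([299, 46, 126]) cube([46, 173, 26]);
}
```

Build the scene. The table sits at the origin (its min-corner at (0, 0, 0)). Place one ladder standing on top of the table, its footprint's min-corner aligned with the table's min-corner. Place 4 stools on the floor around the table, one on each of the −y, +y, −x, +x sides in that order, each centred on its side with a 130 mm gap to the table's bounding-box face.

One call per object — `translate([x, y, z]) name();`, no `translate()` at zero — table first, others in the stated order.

table();
translate([0, 0, 762]) ladder();
translate([390, -395, 0]) stool();
translate([390, 829, 0]) stool();
translate([-475, 217, 0]) stool();
translate([1255, 217, 0]) stool();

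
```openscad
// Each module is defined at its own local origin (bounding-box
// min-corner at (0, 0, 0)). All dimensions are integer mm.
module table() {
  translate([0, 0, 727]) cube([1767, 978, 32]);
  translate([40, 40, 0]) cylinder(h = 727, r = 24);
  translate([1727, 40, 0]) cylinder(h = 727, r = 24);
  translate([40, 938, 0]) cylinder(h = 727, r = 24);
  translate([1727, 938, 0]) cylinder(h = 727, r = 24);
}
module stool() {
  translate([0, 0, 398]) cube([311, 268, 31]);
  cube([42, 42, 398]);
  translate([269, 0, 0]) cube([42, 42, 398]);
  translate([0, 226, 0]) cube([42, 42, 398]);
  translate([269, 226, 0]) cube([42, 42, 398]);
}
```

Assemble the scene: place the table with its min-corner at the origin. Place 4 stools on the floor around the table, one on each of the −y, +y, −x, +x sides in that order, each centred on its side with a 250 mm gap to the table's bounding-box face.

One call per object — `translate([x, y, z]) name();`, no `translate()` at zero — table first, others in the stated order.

table();
translate([728, -518, 0]) stool();
translate([728, 1228, 0]) stool();
translate([-561, 355, 0]) stool();
translate([2017, 355, 0]) stool();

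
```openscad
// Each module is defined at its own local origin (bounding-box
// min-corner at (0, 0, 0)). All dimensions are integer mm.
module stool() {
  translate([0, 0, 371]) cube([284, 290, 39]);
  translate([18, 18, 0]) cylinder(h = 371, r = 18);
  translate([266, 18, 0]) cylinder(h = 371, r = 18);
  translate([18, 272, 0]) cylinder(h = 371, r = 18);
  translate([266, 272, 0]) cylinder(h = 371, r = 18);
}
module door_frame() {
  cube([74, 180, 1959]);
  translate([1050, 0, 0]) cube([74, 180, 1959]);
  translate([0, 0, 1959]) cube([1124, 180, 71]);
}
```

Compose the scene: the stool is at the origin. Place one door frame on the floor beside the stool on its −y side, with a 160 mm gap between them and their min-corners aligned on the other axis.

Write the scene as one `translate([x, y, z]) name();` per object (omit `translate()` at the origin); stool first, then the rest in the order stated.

stool();
translate([0, -340, 0]) door_frame();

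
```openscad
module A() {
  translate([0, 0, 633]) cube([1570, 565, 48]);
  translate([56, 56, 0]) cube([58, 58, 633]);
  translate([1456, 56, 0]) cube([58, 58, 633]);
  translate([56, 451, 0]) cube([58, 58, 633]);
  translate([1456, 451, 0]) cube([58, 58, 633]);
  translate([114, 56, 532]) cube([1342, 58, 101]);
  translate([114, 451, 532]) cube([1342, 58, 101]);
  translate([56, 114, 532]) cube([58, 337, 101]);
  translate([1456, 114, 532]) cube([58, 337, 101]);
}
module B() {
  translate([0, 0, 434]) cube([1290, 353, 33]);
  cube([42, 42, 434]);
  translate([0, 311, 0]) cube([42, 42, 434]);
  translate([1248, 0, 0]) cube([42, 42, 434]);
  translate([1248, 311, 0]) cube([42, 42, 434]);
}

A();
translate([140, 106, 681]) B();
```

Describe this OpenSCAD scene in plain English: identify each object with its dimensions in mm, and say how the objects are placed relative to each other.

A is a rectangular dining table. The top is 1570×565×48 mm with its upper surface at z = 681 mm. It stands on four 58×58 mm square legs, each inset 56 mm from the nearest pair of top edges, running from the floor to the underside of the top. Four apron rails, 58 mm thick and 101 mm tall, run between adjacent legs with their top edges flush with the underside of the top and their outer faces flush with the legs' outer faces.

B is a bench: a 1290×353 mm seat slab, 33 mm thick, top at z = 467 mm, on four 42×42 mm square legs flush with the seat corners and standing on z = 0.

The bench is on top of the table, centred.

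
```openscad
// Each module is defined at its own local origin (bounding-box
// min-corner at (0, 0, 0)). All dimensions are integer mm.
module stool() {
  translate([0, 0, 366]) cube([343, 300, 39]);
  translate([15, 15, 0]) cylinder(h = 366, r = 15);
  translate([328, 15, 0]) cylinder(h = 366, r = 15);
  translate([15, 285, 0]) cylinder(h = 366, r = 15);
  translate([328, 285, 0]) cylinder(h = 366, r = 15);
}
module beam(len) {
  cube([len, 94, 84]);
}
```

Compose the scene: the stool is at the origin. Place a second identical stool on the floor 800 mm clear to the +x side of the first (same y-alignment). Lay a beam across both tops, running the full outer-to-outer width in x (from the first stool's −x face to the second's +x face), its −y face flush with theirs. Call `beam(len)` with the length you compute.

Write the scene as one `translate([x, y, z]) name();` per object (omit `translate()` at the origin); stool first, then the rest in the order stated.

stool();
translate([1143, 0, 0]) stool();
translate([0, 0, 405]) beam(1486);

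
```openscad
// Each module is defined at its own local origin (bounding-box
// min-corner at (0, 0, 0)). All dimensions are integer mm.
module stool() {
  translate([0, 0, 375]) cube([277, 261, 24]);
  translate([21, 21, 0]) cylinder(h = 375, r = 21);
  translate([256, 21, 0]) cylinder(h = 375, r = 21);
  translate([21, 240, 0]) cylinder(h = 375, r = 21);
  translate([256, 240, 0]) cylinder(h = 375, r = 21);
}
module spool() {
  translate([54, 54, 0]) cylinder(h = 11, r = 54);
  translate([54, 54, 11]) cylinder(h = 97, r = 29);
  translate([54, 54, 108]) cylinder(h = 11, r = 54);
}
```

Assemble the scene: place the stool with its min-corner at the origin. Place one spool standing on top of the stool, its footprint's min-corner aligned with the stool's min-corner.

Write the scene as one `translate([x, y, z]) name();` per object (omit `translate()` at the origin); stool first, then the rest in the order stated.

stool();
translate([0, 0, 399]) spool();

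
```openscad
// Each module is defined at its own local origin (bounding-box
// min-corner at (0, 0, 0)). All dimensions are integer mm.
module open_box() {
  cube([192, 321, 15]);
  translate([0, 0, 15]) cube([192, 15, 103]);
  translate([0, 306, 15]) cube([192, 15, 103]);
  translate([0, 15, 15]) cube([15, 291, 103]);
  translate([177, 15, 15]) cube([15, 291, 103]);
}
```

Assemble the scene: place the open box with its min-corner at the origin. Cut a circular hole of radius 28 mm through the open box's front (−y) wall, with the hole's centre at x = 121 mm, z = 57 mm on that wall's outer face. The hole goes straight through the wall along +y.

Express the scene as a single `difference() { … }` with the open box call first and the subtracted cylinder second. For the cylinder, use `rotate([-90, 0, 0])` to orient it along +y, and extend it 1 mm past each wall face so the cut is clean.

difference() {
  open_box();
  translate([121, -1, 57]) rotate([-90, 0, 0]) cylinder(h = 17, r = 28);
}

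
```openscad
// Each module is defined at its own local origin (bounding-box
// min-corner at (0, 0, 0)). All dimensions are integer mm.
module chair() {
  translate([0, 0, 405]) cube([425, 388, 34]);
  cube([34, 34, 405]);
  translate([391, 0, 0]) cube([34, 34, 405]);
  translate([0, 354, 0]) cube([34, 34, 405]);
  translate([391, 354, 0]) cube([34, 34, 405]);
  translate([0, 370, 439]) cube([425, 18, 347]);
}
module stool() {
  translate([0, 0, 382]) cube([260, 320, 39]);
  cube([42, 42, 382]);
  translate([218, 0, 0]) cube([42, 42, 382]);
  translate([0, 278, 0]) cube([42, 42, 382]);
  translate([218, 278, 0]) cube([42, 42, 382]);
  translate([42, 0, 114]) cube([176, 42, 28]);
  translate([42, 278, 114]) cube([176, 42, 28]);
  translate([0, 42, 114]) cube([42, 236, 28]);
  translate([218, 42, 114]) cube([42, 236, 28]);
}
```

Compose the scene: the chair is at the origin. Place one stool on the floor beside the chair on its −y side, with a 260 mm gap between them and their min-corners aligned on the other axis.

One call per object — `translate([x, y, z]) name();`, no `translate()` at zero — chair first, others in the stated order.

chair();
translate([0, -580, 0]) stool();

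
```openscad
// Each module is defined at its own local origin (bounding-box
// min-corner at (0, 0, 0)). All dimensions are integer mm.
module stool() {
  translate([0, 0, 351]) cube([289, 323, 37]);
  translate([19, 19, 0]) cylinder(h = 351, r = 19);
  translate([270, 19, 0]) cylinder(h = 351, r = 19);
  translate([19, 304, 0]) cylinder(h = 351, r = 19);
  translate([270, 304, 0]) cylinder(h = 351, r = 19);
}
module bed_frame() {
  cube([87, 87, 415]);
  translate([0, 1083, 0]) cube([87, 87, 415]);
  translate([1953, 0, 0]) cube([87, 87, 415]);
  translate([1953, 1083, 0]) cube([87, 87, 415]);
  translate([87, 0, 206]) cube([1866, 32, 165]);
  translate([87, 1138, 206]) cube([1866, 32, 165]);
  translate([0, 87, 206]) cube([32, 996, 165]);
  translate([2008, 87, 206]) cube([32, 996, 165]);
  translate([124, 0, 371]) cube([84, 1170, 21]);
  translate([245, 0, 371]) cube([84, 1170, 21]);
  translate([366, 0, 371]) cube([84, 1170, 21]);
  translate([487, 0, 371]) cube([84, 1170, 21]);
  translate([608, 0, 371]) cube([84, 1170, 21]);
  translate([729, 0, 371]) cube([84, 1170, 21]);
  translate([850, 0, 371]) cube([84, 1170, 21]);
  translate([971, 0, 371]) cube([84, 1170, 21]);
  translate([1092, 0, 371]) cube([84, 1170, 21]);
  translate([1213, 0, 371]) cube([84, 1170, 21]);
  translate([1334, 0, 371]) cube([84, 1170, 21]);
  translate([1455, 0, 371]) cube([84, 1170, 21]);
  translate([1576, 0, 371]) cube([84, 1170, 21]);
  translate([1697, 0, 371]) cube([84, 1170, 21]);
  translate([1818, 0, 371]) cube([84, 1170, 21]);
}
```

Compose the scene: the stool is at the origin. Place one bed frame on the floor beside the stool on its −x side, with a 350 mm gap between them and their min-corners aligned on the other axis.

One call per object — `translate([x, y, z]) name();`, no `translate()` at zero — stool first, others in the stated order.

stool();
translate([-2390, 0, 0]) bed_frame();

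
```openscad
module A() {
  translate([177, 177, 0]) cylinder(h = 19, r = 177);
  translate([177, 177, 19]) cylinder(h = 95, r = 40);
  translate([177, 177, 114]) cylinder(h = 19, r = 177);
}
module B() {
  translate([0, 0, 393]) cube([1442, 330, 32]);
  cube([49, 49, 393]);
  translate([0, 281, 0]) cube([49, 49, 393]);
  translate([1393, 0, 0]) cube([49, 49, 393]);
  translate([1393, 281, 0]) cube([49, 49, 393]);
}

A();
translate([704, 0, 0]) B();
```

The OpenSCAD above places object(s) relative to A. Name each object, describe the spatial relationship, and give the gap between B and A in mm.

The bench's nearest face is 350 mm from the spool's +x face.

A is a spool. B is a bench. The bench is on the floor beside the spool on its +x side. The gap between the bench and the spool is 350 mm.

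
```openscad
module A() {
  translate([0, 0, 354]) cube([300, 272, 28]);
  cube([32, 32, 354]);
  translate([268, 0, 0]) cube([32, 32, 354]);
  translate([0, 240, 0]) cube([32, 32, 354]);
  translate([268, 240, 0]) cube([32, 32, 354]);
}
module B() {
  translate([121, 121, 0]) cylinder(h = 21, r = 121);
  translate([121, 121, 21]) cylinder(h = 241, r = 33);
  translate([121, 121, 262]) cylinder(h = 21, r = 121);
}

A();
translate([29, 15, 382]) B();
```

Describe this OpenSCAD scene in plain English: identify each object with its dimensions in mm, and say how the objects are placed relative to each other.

A is a four-legged stool. The seat is a 300×272×28 mm slab whose top surface is at z = 382 mm; four square legs, each 32×32 mm in cross-section, run from the floor (z = 0) to the underside of the seat, each flush with a corner of the seat.

B is a spool: two coaxial disc flanges of radius 121 mm and thickness 21 mm, joined by a core cylinder of radius 33 mm and height 241 mm. The lower flange rests on z = 0 and the three cylinders share a vertical axis.

The spool is on top of the stool, centred.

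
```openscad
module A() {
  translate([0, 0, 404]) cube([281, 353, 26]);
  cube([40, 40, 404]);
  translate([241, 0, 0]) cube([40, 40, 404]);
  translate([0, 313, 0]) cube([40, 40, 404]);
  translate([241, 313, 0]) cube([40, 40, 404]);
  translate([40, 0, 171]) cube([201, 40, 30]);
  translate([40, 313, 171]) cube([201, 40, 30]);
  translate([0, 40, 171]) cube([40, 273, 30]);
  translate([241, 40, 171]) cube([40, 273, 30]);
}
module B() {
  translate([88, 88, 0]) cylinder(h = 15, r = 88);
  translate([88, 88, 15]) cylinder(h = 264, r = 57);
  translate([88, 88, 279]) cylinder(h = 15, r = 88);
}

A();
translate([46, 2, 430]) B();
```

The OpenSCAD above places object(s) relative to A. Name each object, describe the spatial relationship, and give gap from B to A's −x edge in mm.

A is a stool. B is a spool. The spool is on top of the stool. The gap from the spool to the stool's −x edge is 46 mm.

The spool's min-x is at 46; the stool's min-x is 0; gap = 46 mm.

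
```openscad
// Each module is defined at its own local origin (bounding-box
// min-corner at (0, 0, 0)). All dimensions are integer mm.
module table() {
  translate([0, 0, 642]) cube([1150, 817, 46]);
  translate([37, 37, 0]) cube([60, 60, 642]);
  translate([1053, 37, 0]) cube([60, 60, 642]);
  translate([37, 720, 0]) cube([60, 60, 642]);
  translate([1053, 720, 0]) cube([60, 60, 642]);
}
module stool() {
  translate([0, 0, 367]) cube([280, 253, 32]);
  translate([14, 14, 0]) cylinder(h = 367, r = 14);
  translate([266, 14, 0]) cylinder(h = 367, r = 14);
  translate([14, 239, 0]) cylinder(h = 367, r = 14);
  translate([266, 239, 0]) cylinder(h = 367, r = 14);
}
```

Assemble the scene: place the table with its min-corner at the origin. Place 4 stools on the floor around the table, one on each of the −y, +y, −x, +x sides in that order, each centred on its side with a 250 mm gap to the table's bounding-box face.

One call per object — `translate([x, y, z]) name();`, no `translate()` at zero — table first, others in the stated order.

table();
translate([435, -503, 0]) stool();
translate([435, 1067, 0]) stool();
translate([-530, 282, 0]) stool();
translate([1400, 282, 0]) stool();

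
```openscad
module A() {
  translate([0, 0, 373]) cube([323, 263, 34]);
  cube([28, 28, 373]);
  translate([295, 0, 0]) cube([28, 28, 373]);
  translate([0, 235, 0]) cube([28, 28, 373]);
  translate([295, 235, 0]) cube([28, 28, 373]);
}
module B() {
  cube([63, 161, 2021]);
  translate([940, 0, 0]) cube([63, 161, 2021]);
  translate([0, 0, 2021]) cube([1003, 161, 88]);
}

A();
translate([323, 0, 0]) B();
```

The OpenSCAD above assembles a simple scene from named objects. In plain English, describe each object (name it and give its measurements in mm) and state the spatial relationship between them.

A is a four-legged stool. The seat is a 323×263×34 mm slab whose top surface is at z = 407 mm; four square legs, each 28×28 mm in cross-section, run from the floor (z = 0) to the underside of the seat, each flush with a corner of the seat.

B is a rectangular door frame: two vertical jambs of 63×161 mm section, 2021 mm tall, with a clear opening 877 mm wide between their inner faces. A header 88 mm tall and 161 mm deep lies on top of the jambs and spans the full outside width.

The door frame is against the stool's +x side, with their −y faces flush.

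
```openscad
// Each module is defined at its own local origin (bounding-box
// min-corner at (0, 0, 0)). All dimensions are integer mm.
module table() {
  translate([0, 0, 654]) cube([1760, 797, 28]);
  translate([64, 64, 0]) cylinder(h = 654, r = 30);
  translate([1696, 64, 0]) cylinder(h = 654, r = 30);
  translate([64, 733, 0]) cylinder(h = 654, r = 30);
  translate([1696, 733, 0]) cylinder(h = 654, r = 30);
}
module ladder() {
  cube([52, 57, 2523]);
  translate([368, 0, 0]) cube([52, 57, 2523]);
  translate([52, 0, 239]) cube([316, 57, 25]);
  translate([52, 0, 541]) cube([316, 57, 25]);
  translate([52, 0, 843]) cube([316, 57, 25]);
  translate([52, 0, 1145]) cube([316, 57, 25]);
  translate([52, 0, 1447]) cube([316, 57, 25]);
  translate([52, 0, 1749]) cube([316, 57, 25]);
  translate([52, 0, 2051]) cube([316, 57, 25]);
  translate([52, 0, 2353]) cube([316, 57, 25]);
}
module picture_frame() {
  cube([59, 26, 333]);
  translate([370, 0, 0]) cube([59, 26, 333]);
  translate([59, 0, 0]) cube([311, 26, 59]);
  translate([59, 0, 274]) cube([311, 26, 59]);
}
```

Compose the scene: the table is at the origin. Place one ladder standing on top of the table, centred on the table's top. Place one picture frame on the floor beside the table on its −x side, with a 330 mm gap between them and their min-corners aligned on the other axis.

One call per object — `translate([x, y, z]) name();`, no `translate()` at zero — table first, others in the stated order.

table();
translate([670, 370, 682]) ladder();
translate([-759, 0, 0]) picture_frame();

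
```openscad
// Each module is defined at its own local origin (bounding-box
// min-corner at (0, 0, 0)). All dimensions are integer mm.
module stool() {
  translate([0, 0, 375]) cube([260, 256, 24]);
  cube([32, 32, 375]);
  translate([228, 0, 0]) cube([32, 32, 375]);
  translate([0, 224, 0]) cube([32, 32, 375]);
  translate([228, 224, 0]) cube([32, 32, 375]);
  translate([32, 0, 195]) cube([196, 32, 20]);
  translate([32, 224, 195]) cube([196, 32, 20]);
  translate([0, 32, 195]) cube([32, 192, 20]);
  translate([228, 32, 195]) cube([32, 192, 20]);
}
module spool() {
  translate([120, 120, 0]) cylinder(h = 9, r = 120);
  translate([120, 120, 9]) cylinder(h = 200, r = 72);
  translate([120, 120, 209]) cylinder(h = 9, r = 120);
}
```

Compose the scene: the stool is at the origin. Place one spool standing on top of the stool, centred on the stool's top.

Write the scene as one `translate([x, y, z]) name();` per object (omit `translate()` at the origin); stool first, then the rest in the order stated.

stool();
translate([10, 8, 399]) spool();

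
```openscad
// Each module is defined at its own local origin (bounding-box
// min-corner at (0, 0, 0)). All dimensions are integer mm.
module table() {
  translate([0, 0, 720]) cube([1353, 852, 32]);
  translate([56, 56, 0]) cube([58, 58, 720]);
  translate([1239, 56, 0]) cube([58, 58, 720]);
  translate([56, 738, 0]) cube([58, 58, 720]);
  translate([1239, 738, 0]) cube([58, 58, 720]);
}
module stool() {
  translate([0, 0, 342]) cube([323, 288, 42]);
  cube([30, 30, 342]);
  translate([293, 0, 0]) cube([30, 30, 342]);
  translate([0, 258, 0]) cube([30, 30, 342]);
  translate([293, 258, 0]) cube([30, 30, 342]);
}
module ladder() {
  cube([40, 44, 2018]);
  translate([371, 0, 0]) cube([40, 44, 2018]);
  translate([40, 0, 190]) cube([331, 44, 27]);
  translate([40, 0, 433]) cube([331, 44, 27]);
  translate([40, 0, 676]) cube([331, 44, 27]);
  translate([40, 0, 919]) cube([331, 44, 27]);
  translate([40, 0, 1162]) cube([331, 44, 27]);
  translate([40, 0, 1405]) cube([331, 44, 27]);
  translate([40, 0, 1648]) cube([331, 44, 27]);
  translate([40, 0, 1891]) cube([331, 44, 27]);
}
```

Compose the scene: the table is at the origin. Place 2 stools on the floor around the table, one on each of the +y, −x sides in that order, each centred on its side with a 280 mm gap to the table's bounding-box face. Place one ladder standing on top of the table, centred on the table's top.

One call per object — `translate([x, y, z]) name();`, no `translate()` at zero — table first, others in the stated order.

table();
translate([515, 1132, 0]) stool();
translate([-603, 282, 0]) stool();
translate([471, 404, 752]) ladder();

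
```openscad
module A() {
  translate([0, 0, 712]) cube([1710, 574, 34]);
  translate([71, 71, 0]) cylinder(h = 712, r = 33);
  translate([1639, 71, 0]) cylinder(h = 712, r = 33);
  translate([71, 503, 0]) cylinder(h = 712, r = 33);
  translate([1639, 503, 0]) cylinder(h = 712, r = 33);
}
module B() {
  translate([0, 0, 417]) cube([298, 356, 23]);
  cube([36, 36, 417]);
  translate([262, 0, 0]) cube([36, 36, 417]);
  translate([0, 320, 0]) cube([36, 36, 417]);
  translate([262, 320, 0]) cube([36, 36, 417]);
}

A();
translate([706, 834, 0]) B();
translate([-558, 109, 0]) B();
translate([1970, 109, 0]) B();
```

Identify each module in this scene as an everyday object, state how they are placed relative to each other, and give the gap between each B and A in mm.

Each stool's nearest face is 260 mm from the table's bounding box.

A is a table. B is a stool. Three stools sit around the table at the +y, −x, +x sides. The gap between each stool and the table is 260 mm.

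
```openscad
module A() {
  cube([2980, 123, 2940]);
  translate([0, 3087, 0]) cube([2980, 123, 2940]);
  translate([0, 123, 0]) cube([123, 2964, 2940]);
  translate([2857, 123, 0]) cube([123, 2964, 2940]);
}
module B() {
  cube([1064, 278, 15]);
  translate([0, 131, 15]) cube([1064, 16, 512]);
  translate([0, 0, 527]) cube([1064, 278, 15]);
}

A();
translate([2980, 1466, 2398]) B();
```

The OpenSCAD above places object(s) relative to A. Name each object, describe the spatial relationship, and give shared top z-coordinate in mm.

A is a house frame. B is an I-beam. The I-beam is beside the house frame with their tops flush at z = 2940. The shared top z-coordinate is 2940 mm.

Both tops at z = 2940 mm.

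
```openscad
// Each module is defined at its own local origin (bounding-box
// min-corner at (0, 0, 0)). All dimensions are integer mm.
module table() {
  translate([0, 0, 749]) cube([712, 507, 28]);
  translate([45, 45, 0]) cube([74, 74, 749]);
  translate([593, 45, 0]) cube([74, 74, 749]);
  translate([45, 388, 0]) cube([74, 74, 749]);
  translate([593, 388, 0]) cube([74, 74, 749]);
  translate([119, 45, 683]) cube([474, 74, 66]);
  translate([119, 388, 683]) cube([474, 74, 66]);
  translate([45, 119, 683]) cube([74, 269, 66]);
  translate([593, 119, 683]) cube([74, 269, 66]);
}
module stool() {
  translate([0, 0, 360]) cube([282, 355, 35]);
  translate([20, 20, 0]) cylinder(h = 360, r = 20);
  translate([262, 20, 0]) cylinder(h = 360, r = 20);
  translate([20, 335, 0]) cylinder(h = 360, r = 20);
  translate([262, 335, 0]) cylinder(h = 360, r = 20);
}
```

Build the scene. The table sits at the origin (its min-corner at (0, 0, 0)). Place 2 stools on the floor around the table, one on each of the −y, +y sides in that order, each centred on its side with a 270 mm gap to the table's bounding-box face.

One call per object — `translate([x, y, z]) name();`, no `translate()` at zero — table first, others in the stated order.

table();
translate([215, -625, 0]) stool();
translate([215, 777, 0]) stool();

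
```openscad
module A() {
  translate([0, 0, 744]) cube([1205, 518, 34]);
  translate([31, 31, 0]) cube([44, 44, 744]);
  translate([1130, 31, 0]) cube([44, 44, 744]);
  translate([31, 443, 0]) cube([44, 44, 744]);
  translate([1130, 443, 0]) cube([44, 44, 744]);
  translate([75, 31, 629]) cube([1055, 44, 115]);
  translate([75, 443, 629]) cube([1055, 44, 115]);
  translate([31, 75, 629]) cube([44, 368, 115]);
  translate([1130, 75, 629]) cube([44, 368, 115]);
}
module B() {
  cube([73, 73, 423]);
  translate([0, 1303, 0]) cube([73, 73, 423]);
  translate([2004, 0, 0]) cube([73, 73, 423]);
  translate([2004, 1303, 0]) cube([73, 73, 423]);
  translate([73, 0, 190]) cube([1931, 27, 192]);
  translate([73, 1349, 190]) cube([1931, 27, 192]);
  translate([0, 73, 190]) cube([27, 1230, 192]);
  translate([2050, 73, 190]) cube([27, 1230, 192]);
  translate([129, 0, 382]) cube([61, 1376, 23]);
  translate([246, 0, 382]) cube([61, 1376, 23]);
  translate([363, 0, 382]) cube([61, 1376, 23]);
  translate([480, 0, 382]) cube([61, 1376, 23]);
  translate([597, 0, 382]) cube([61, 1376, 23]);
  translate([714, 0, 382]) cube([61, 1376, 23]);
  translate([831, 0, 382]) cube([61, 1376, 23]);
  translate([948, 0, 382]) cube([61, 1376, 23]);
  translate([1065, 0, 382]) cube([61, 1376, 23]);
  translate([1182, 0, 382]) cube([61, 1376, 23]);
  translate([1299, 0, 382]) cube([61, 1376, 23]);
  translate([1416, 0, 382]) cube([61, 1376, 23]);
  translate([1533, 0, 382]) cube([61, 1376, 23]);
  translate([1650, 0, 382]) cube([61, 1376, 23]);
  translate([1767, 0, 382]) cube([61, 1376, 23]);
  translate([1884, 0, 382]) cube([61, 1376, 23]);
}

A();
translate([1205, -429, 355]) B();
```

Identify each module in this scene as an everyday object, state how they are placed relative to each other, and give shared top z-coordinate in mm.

Both tops at z = 778 mm.

A is a table. B is a bed frame. The bed frame is beside the table with their tops flush at z = 778. The shared top z-coordinate is 778 mm.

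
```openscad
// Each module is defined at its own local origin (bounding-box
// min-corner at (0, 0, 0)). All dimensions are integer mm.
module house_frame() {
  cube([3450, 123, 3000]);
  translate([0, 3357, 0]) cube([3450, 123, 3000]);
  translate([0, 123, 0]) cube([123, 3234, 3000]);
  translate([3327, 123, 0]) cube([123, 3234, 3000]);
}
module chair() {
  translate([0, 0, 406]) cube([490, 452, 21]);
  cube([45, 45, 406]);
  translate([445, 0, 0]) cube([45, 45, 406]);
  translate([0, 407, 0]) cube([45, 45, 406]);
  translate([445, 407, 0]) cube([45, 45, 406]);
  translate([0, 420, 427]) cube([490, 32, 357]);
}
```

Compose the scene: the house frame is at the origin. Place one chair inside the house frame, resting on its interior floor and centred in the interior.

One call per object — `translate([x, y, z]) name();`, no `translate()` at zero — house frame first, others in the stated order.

house_frame();
translate([1480, 1514, 0]) chair();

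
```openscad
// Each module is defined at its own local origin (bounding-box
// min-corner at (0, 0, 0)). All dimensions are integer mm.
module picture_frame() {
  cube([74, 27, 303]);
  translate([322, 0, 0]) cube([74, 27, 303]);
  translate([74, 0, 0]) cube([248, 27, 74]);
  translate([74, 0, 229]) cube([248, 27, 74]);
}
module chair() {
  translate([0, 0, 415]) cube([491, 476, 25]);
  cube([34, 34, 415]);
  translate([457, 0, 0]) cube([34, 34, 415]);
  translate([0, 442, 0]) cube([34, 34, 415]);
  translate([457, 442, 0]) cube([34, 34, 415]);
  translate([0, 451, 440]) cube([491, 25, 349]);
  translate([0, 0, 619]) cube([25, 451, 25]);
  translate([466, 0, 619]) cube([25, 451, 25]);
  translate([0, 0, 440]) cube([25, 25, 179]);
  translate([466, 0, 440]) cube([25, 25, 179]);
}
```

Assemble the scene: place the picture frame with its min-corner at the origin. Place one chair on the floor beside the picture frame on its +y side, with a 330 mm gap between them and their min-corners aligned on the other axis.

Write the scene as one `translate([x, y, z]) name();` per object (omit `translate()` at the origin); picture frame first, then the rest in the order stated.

picture_frame();
translate([0, 357, 0]) chair();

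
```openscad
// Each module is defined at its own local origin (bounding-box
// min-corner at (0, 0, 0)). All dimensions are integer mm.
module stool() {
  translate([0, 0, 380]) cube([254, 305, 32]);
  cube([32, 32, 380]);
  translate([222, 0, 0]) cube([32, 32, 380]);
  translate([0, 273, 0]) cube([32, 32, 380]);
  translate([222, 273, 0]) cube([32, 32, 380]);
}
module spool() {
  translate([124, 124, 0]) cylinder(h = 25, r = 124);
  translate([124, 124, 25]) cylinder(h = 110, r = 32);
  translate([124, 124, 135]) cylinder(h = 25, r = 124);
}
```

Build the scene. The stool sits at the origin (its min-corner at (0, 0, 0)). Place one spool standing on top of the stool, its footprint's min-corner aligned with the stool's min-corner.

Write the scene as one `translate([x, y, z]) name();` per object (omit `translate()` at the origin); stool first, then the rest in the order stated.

stool();
translate([0, 0, 412]) spool();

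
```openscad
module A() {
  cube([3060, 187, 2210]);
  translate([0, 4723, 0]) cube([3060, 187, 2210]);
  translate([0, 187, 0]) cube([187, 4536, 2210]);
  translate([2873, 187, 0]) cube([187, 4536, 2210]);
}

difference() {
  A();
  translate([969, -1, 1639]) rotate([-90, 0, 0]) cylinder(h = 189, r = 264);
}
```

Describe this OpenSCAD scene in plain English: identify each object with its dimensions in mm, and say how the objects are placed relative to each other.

A is the wall frame of a small rectangular building: four walls, each 2210 mm tall and 187 mm thick, enclosing a footprint 3060 mm (x) by 4910 mm (y) outside-to-outside, with no floor or roof. The front and back walls (the −y and +y sides) span the full width; the two side walls fit between them.

The house frame has a circular hole of radius 264 mm through its front wall, centred at (x = 969, z = 1639).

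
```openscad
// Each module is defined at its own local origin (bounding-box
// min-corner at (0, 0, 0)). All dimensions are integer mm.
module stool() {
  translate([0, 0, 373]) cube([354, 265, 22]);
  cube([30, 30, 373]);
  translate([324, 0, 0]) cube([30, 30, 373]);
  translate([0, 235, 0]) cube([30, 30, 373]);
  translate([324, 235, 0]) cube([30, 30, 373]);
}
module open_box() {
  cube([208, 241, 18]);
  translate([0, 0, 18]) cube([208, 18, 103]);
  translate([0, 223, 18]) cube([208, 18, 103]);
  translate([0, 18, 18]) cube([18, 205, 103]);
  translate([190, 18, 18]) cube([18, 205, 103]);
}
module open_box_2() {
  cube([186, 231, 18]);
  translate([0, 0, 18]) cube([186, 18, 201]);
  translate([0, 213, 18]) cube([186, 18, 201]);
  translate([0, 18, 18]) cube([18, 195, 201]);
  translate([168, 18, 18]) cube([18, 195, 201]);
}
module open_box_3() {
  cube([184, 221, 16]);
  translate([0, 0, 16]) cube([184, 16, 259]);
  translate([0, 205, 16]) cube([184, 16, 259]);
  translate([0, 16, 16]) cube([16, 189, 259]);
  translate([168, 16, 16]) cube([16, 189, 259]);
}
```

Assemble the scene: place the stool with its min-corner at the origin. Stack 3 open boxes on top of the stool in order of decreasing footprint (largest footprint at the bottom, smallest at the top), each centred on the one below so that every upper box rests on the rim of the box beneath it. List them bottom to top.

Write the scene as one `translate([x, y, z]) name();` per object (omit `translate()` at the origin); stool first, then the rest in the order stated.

stool();
translate([73, 12, 395]) open_box();
translate([84, 17, 516]) open_box_2();
translate([85, 22, 735]) open_box_3();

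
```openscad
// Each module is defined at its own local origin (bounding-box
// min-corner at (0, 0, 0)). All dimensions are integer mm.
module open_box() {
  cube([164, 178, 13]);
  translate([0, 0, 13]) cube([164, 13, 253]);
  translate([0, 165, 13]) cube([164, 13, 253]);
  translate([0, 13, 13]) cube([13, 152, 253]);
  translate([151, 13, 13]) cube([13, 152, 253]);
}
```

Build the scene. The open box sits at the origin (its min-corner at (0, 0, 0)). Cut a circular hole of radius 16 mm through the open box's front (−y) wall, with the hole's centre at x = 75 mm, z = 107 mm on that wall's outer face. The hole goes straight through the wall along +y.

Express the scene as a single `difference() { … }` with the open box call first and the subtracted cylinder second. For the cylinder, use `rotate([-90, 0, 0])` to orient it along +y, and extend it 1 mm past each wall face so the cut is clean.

difference() {
  open_box();
  translate([75, -1, 107]) rotate([-90, 0, 0]) cylinder(h = 15, r = 16);
}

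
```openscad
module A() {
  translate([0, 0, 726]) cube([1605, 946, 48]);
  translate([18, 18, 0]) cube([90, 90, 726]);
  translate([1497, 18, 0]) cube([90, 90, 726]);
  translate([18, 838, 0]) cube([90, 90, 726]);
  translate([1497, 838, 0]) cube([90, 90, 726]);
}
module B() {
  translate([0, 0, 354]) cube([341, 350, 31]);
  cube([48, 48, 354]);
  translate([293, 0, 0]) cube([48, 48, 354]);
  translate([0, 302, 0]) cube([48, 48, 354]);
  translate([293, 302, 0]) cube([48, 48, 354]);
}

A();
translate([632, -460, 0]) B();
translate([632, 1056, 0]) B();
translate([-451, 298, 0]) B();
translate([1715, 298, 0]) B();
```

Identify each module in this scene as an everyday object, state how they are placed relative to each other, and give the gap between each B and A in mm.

A is a table. B is a stool. Four stools sit around the table at the −y, +y, −x, +x sides. The gap between each stool and the table is 110 mm.

Each stool's nearest face is 110 mm from the table's bounding box.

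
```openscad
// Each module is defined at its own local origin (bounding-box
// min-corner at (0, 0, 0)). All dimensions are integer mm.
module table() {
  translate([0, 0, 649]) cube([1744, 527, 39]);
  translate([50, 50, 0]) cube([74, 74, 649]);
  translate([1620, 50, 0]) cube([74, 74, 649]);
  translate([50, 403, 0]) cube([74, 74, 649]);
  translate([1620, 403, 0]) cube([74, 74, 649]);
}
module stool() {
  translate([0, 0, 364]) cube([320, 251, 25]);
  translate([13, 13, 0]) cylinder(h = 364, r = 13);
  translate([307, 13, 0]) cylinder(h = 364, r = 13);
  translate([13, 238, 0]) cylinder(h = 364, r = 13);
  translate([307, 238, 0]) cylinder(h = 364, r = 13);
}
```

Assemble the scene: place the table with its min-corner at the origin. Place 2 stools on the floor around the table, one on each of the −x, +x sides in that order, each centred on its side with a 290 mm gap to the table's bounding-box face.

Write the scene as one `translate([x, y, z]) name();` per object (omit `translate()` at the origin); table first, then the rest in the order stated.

table();
translate([-610, 138, 0]) stool();
translate([2034, 138, 0]) stool();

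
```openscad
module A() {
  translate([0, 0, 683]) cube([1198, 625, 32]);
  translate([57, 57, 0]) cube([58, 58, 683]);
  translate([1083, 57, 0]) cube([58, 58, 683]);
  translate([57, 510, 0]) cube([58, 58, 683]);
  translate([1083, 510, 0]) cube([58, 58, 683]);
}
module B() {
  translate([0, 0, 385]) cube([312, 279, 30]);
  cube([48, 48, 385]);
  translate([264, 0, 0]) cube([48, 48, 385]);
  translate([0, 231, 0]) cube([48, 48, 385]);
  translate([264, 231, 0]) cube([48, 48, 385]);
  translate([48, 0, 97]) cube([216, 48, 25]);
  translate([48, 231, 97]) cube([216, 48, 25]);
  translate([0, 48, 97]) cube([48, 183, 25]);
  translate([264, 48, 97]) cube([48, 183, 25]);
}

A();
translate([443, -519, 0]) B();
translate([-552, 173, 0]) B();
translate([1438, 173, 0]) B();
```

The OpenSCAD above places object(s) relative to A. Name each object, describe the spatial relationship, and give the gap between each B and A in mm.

Each stool's nearest face is 240 mm from the table's bounding box.

A is a table. B is a stool. Three stools sit around the table at the −y, −x, +x sides. The gap between each stool and the table is 240 mm.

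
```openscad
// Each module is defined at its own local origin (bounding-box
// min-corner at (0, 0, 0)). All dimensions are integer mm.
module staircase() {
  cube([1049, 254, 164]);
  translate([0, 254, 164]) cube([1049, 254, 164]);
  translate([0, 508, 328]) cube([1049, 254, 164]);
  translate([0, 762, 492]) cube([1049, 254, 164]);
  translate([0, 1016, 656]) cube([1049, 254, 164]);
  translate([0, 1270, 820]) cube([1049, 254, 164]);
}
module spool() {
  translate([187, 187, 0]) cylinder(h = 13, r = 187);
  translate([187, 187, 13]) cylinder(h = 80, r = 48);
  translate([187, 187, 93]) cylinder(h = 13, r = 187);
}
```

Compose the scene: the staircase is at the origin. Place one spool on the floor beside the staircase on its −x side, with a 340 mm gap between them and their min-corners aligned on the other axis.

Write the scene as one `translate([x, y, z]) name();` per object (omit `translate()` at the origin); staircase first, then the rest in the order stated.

staircase();
translate([-714, 0, 0]) spool();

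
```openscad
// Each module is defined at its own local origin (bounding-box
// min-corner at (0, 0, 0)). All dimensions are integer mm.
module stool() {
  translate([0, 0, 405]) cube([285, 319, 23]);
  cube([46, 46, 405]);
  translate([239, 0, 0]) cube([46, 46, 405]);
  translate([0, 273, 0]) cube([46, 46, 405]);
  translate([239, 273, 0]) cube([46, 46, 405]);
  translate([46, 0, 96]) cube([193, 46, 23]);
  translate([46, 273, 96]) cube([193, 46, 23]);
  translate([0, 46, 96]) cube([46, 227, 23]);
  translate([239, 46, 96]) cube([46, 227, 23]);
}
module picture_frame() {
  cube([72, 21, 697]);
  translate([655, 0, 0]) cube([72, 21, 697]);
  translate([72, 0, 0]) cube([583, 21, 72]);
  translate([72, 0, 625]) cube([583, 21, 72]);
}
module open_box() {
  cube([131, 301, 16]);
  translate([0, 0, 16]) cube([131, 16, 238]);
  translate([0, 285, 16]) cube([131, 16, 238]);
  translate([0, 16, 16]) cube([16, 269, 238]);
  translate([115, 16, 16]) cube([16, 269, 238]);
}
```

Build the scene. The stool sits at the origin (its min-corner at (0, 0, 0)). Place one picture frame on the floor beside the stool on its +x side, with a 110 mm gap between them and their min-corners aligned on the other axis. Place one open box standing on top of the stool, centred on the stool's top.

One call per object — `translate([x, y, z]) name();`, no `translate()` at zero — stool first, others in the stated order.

stool();
translate([395, 0, 0]) picture_frame();
translate([77, 9, 428]) open_box();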